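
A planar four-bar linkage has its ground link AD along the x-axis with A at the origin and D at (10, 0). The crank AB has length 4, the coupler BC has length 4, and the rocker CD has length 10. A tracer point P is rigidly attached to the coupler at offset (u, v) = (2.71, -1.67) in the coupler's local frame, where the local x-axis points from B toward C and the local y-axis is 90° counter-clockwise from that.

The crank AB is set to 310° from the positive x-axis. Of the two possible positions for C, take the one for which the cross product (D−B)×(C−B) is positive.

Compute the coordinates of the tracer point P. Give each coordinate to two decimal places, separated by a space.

2.11 0.09

A=(0,0), D=(10.00,0)
B = A + 4.00·(cos310°, sin310°) = (2.5712, -3.0642)
|BD| = 8.0360
circle(B,4.00) ∩ circle(D,10.00): a=-1.2085, h=3.8131
  candidates: C₊=(0.0000,-0.0000) cross=30.642; C₋=(2.9079,-7.0500) cross=-30.642
  mode + wants cross > 0 → take C=(0.0000,-0.0000) (cross=30.642)
ex = (C−B)/|BC| = (-0.6428,0.7660); ey = (-0.7660,-0.6428)
P = B + 2.71·ex + -1.67·ey = (2.1085,0.0853)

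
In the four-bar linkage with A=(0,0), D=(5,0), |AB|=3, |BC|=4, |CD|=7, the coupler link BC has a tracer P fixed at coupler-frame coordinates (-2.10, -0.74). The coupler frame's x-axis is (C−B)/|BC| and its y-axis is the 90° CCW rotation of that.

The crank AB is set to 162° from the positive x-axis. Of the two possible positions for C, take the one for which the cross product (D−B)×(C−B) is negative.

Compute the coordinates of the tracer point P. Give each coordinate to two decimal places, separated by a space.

-4.30 2.62

A=(0,0), D=(5.00,0)
B = A + 3.00·(cos162°, sin162°) = (-2.8532, 0.9271)
|BD| = 7.9077
circle(B,4.00) ∩ circle(D,7.00): a=1.8673, h=3.5374
  candidates: C₊=(-0.5841,4.2212) cross=27.973; C₋=(-1.4135,-2.8049) cross=-27.973
  mode - wants cross < 0 → take C=(-1.4135,-2.8049) (cross=-27.973)
ex = (C−B)/|BC| = (0.3599,-0.9330); ey = (0.9330,0.3599)
P = B + -2.10·ex + -0.74·ey = (-4.2994,2.6200)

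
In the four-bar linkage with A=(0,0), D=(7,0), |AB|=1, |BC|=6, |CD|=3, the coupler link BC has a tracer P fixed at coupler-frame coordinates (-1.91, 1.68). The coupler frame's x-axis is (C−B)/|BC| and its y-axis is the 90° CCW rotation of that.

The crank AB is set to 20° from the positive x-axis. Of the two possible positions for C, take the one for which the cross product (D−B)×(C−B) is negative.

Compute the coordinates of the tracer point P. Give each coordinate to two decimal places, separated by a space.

0.21 2.78

A=(0,0), D=(7.00,0)
B = A + 1.00·(cos20°, sin20°) = (0.9397, 0.3420)
|BD| = 6.0700
circle(B,6.00) ∩ circle(D,3.00): a=5.2590, h=2.8883
  candidates: C₊=(6.3531,2.9294) cross=17.532; C₋=(6.0276,-2.8380) cross=-17.532
  mode - wants cross < 0 → take C=(6.0276,-2.8380) (cross=-17.532)
ex = (C−B)/|BC| = (0.8480,-0.5300); ey = (0.5300,0.8480)
P = B + -1.91·ex + 1.68·ey = (0.2104,2.7790)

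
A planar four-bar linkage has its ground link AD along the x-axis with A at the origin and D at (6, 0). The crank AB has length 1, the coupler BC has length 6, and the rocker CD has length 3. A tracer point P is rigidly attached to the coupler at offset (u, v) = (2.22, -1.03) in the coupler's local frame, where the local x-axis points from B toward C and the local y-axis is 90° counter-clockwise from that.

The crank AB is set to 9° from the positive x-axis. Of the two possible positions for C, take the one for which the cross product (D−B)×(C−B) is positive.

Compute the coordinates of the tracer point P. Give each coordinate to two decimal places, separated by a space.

A=(0,0), D=(6.00,0)
B = A + 1.00·(cos9°, sin9°) = (0.9877, 0.1564)
|BD| = 5.0148
circle(B,6.00) ∩ circle(D,3.00): a=5.1994, h=2.9943
  candidates: C₊=(6.2780,2.9871) cross=15.016; C₋=(6.0912,-2.9986) cross=-15.016
  mode + wants cross > 0 → take C=(6.2780,2.9871) (cross=15.016)
ex = (C−B)/|BC| = (0.8817,0.4718); ey = (-0.4718,0.8817)
P = B + 2.22·ex + -1.03·ey = (3.4310,0.2956)

3.43 0.30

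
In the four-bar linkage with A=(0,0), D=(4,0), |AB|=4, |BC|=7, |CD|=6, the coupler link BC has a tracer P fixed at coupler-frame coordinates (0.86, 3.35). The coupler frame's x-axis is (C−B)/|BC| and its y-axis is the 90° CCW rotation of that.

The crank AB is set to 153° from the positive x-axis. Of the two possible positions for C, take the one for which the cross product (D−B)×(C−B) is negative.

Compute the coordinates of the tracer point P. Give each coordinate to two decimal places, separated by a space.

A=(0,0), D=(4.00,0)
B = A + 4.00·(cos153°, sin153°) = (-3.5640, 1.8160)
|BD| = 7.7790
circle(B,7.00) ∩ circle(D,6.00): a=4.7251, h=5.1647
  candidates: C₊=(2.2362,5.7349) cross=40.176; C₋=(-0.1752,-4.3090) cross=-40.176
  mode - wants cross < 0 → take C=(-0.1752,-4.3090) (cross=-40.176)
ex = (C−B)/|BC| = (0.4841,-0.8750); ey = (0.8750,0.4841)
P = B + 0.86·ex + 3.35·ey = (-0.2164,2.6853)

-0.22 2.69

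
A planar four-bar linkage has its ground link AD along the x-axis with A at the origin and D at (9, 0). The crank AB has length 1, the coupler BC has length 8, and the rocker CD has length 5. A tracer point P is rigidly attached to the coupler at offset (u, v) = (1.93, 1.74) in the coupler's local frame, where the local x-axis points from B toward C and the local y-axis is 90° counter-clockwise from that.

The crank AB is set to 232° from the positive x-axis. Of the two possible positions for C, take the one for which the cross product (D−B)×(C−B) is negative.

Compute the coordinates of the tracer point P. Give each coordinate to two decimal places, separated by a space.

A=(0,0), D=(9.00,0)
B = A + 1.00·(cos232°, sin232°) = (-0.6157, -0.7880)
|BD| = 9.6479
circle(B,8.00) ∩ circle(D,5.00): a=6.8451, h=4.1406
  candidates: C₊=(5.8684,3.8978) cross=39.948; C₋=(6.5448,-4.3557) cross=-39.948
  mode - wants cross < 0 → take C=(6.5448,-4.3557) (cross=-39.948)
ex = (C−B)/|BC| = (0.8951,-0.4460); ey = (0.4460,0.8951)
P = B + 1.93·ex + 1.74·ey = (1.8878,-0.0913)

1.89 -0.09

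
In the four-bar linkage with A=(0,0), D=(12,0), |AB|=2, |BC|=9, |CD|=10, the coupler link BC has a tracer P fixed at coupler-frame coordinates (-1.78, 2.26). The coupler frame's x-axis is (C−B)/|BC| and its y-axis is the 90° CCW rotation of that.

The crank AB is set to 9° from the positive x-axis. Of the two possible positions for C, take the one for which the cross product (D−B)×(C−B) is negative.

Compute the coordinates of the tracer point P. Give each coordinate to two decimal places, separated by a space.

A=(0,0), D=(12.00,0)
B = A + 2.00·(cos9°, sin9°) = (1.9754, 0.3129)
|BD| = 10.0295
circle(B,9.00) ∩ circle(D,10.00): a=4.0675, h=8.0284
  candidates: C₊=(6.2914,8.2105) cross=80.521; C₋=(5.7905,-7.8385) cross=-80.521
  mode - wants cross < 0 → take C=(5.7905,-7.8385) (cross=-80.521)
ex = (C−B)/|BC| = (0.4239,-0.9057); ey = (0.9057,0.4239)
P = B + -1.78·ex + 2.26·ey = (3.2677,2.8830)

3.27 2.88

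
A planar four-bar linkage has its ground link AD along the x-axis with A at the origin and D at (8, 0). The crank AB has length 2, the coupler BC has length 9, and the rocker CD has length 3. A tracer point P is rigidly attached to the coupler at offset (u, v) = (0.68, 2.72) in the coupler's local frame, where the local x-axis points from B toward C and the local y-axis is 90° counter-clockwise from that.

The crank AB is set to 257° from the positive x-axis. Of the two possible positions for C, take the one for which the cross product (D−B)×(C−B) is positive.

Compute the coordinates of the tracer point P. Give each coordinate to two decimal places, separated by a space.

A=(0,0), D=(8.00,0)
B = A + 2.00·(cos257°, sin257°) = (-0.4499, -1.9487)
|BD| = 8.6717
circle(B,9.00) ∩ circle(D,3.00): a=8.4873, h=2.9943
  candidates: C₊=(7.1474,2.8763) cross=25.966; C₋=(8.4932,-2.9592) cross=-25.966
  mode + wants cross > 0 → take C=(7.1474,2.8763) (cross=25.966)
ex = (C−B)/|BC| = (0.8441,0.5361); ey = (-0.5361,0.8441)
P = B + 0.68·ex + 2.72·ey = (-1.3341,0.7119)

-1.33 0.71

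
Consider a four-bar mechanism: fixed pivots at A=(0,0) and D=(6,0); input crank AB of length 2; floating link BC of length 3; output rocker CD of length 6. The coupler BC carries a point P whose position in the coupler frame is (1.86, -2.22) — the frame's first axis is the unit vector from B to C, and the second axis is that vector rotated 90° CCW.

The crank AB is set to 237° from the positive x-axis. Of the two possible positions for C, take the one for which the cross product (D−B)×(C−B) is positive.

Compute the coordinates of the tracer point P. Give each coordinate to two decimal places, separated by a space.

1.69 -0.85

A=(0,0), D=(6.00,0)
B = A + 2.00·(cos237°, sin237°) = (-1.0893, -1.6773)
|BD| = 7.2850
circle(B,3.00) ∩ circle(D,6.00): a=1.7894, h=2.4079
  candidates: C₊=(0.0976,1.0779) cross=17.542; C₋=(1.2064,-3.6086) cross=-17.542
  mode + wants cross > 0 → take C=(0.0976,1.0779) (cross=17.542)
ex = (C−B)/|BC| = (0.3956,0.9184); ey = (-0.9184,0.3956)
P = B + 1.86·ex + -2.22·ey = (1.6855,-0.8474)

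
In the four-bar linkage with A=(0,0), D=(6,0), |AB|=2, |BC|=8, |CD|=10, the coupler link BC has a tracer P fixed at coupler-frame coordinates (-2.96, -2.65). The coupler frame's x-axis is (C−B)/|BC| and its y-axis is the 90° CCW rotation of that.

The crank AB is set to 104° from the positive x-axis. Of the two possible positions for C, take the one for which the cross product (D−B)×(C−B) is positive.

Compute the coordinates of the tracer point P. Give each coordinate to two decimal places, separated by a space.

0.87 -1.79

A=(0,0), D=(6.00,0)
B = A + 2.00·(cos104°, sin104°) = (-0.4838, 1.9406)
|BD| = 6.7680
circle(B,8.00) ∩ circle(D,10.00): a=0.7244, h=7.9671
  candidates: C₊=(2.4946,9.3655) cross=53.922; C₋=(-2.0742,-5.8997) cross=-53.922
  mode + wants cross > 0 → take C=(2.4946,9.3655) (cross=53.922)
ex = (C−B)/|BC| = (0.3723,0.9281); ey = (-0.9281,0.3723)
P = B + -2.96·ex + -2.65·ey = (0.8736,-1.7932)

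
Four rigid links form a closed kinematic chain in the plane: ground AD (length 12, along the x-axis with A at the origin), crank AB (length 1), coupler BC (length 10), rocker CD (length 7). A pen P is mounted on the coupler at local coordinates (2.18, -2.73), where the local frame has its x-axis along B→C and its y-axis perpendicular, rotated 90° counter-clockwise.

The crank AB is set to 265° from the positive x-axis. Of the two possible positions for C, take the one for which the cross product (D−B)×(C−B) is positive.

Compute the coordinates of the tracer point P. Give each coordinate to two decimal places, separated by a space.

3.34 -1.69

A=(0,0), D=(12.00,0)
B = A + 1.00·(cos265°, sin265°) = (-0.0872, -0.9962)
|BD| = 12.1281
circle(B,10.00) ∩ circle(D,7.00): a=8.1666, h=5.7712
  candidates: C₊=(7.5778,5.4263) cross=69.993; C₋=(8.5259,-6.0771) cross=-69.993
  mode + wants cross > 0 → take C=(7.5778,5.4263) (cross=69.993)
ex = (C−B)/|BC| = (0.7665,0.6422); ey = (-0.6422,0.7665)
P = B + 2.18·ex + -2.73·ey = (3.3371,-1.6886)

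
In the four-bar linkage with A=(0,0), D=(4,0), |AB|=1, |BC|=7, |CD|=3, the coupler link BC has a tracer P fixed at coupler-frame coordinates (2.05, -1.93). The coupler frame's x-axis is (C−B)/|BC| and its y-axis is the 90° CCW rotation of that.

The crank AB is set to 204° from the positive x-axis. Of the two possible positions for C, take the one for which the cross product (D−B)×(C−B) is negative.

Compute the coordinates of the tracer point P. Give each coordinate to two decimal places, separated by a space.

A=(0,0), D=(4.00,0)
B = A + 1.00·(cos204°, sin204°) = (-0.9135, -0.4067)
|BD| = 4.9304
circle(B,7.00) ∩ circle(D,3.00): a=6.5217, h=2.5432
  candidates: C₊=(5.3761,2.6658) cross=12.539; C₋=(5.7957,-2.4032) cross=-12.539
  mode - wants cross < 0 → take C=(5.7957,-2.4032) (cross=-12.539)
ex = (C−B)/|BC| = (0.9585,-0.2852); ey = (0.2852,0.9585)
P = B + 2.05·ex + -1.93·ey = (0.5009,-2.8413)

0.50 -2.84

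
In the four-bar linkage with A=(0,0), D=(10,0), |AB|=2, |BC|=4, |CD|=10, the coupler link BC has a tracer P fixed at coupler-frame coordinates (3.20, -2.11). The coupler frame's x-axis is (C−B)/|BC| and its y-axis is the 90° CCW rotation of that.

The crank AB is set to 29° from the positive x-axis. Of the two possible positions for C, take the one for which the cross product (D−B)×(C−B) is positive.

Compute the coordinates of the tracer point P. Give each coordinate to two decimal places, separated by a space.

A=(0,0), D=(10.00,0)
B = A + 2.00·(cos29°, sin29°) = (1.7492, 0.9696)
|BD| = 8.3075
circle(B,4.00) ∩ circle(D,10.00): a=-0.9019, h=3.8970
  candidates: C₊=(1.3084,4.9452) cross=32.374; C₋=(0.3987,-2.7955) cross=-32.374
  mode + wants cross > 0 → take C=(1.3084,4.9452) (cross=32.374)
ex = (C−B)/|BC| = (-0.1102,0.9939); ey = (-0.9939,-0.1102)
P = B + 3.20·ex + -2.11·ey = (3.4937,4.3827)

3.49 4.38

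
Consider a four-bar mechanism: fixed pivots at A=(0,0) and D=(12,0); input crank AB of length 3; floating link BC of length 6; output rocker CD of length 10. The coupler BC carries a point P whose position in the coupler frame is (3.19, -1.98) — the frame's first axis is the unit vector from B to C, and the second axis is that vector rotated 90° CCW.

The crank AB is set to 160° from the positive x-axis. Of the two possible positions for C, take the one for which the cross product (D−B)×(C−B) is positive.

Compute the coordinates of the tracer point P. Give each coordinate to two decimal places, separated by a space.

A=(0,0), D=(12.00,0)
B = A + 3.00·(cos160°, sin160°) = (-2.8191, 1.0261)
|BD| = 14.8546
circle(B,6.00) ∩ circle(D,10.00): a=5.2731, h=2.8627
  candidates: C₊=(2.6391,3.5177) cross=42.524; C₋=(2.2436,-2.1940) cross=-42.524
  mode + wants cross > 0 → take C=(2.6391,3.5177) (cross=42.524)
ex = (C−B)/|BC| = (0.9097,0.4153); ey = (-0.4153,0.9097)
P = B + 3.19·ex + -1.98·ey = (0.9051,0.5496)

0.91 0.55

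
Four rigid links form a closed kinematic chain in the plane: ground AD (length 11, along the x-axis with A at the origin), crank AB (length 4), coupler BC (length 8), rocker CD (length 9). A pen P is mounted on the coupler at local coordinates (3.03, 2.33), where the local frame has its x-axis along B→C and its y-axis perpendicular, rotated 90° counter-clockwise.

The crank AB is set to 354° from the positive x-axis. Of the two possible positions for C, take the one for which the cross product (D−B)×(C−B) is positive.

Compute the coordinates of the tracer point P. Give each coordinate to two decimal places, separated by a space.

2.41 3.07

A=(0,0), D=(11.00,0)
B = A + 4.00·(cos354°, sin354°) = (3.9781, -0.4181)
|BD| = 7.0343
circle(B,8.00) ∩ circle(D,9.00): a=2.3088, h=7.6596
  candidates: C₊=(5.8275,7.3652) cross=53.880; C₋=(6.7381,-7.9269) cross=-53.880
  mode + wants cross > 0 → take C=(5.8275,7.3652) (cross=53.880)
ex = (C−B)/|BC| = (0.2312,0.9729); ey = (-0.9729,0.2312)
P = B + 3.03·ex + 2.33·ey = (2.4117,3.0685)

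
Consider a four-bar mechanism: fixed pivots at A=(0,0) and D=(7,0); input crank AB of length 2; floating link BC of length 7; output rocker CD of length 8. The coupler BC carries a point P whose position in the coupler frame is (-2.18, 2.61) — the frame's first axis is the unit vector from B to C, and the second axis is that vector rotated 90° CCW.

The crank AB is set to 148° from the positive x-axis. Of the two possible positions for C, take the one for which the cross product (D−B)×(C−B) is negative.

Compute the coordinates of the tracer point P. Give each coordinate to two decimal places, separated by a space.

-0.16 4.09

A=(0,0), D=(7.00,0)
B = A + 2.00·(cos148°, sin148°) = (-1.6961, 1.0598)
|BD| = 8.7604
circle(B,7.00) ∩ circle(D,8.00): a=3.5241, h=6.0482
  candidates: C₊=(2.5338,6.6373) cross=52.985; C₋=(1.0704,-5.3703) cross=-52.985
  mode - wants cross < 0 → take C=(1.0704,-5.3703) (cross=-52.985)
ex = (C−B)/|BC| = (0.3952,-0.9186); ey = (0.9186,0.3952)
P = B + -2.18·ex + 2.61·ey = (-0.1601,4.0939)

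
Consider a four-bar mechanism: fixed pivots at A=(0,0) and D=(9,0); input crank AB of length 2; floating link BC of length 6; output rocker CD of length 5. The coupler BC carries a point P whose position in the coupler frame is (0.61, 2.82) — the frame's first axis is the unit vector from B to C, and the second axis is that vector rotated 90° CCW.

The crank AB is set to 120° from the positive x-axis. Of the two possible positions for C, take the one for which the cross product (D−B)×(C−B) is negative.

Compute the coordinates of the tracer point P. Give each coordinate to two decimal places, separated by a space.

0.95 3.85

A=(0,0), D=(9.00,0)
B = A + 2.00·(cos120°, sin120°) = (-1.0000, 1.7321)
|BD| = 10.1489
circle(B,6.00) ∩ circle(D,5.00): a=5.6164, h=2.1110
  candidates: C₊=(4.8943,2.8536) cross=21.424; C₋=(4.1737,-1.3065) cross=-21.424
  mode - wants cross < 0 → take C=(4.1737,-1.3065) (cross=-21.424)
ex = (C−B)/|BC| = (0.8623,-0.5064); ey = (0.5064,0.8623)
P = B + 0.61·ex + 2.82·ey = (0.9541,3.8548)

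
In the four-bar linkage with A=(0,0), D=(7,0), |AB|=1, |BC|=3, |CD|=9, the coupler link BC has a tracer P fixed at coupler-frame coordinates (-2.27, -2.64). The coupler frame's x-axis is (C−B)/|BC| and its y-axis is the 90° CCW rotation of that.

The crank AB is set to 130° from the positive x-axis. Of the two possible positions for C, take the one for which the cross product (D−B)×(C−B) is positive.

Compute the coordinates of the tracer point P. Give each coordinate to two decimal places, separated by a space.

A=(0,0), D=(7.00,0)
B = A + 1.00·(cos130°, sin130°) = (-0.6428, 0.7660)
|BD| = 7.6811
circle(B,3.00) ∩ circle(D,9.00): a=-0.8463, h=2.8782
  candidates: C₊=(-1.1978,3.7143) cross=22.107; C₋=(-1.7719,-2.0134) cross=-22.107
  mode + wants cross > 0 → take C=(-1.1978,3.7143) (cross=22.107)
ex = (C−B)/|BC| = (-0.1850,0.9827); ey = (-0.9827,-0.1850)
P = B + -2.27·ex + -2.64·ey = (2.3716,-0.9763)

2.37 -0.98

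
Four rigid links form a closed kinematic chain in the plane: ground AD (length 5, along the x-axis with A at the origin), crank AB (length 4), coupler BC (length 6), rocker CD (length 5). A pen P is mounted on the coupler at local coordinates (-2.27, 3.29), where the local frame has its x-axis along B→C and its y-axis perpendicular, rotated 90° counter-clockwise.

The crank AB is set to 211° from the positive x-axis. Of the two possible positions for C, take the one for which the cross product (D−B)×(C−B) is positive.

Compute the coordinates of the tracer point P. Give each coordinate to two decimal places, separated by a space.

A=(0,0), D=(5.00,0)
B = A + 4.00·(cos211°, sin211°) = (-3.4287, -2.0602)
|BD| = 8.6768
circle(B,6.00) ∩ circle(D,5.00): a=4.9723, h=3.3581
  candidates: C₊=(0.6041,2.3825) cross=29.137; C₋=(2.1987,-4.1416) cross=-29.137
  mode + wants cross > 0 → take C=(0.6041,2.3825) (cross=29.137)
ex = (C−B)/|BC| = (0.6721,0.7404); ey = (-0.7404,0.6721)
P = B + -2.27·ex + 3.29·ey = (-7.3904,-1.5296)

-7.39 -1.53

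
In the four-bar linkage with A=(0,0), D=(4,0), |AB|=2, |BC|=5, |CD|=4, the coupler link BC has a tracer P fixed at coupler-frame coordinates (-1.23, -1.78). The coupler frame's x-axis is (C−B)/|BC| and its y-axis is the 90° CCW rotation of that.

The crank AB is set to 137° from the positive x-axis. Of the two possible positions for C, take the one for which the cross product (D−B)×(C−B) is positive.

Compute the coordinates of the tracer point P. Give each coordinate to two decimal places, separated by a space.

-1.65 -0.79

A=(0,0), D=(4.00,0)
B = A + 2.00·(cos137°, sin137°) = (-1.4627, 1.3640)
|BD| = 5.6304
circle(B,5.00) ∩ circle(D,4.00): a=3.6144, h=3.4548
  candidates: C₊=(2.8810,3.8403) cross=19.452; C₋=(1.2071,-2.8635) cross=-19.452
  mode + wants cross > 0 → take C=(2.8810,3.8403) (cross=19.452)
ex = (C−B)/|BC| = (0.8687,0.4953); ey = (-0.4953,0.8687)
P = B + -1.23·ex + -1.78·ey = (-1.6497,-0.7915)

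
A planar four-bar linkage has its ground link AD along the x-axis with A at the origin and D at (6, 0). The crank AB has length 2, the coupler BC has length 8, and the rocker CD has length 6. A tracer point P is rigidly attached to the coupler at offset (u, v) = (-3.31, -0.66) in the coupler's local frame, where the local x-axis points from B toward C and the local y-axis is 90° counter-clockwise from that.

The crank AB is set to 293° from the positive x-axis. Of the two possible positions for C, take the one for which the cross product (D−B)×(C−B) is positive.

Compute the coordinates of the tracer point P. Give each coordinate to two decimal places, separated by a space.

0.15 -5.16

A=(0,0), D=(6.00,0)
B = A + 2.00·(cos293°, sin293°) = (0.7815, -1.8410)
|BD| = 5.5338
circle(B,8.00) ∩ circle(D,6.00): a=5.2968, h=5.9953
  candidates: C₊=(3.7820,5.5750) cross=33.177; C₋=(7.7711,-5.7326) cross=-33.177
  mode + wants cross > 0 → take C=(3.7820,5.5750) (cross=33.177)
ex = (C−B)/|BC| = (0.3751,0.9270); ey = (-0.9270,0.3751)
P = B + -3.31·ex + -0.66·ey = (0.1518,-5.1569)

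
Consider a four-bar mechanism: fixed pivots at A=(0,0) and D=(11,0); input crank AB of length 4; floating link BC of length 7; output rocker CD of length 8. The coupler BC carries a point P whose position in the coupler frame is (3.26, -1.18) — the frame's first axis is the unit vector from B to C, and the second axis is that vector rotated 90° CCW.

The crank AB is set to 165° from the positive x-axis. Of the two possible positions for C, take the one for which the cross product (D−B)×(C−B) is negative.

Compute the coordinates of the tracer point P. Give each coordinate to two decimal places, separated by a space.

-0.89 -0.75

A=(0,0), D=(11.00,0)
B = A + 4.00·(cos165°, sin165°) = (-3.8637, 1.0353)
|BD| = 14.8997
circle(B,7.00) ∩ circle(D,8.00): a=6.9465, h=0.8639
  candidates: C₊=(3.1260,1.4144) cross=12.871; C₋=(3.0060,-0.3092) cross=-12.871
  mode - wants cross < 0 → take C=(3.0060,-0.3092) (cross=-12.871)
ex = (C−B)/|BC| = (0.9814,-0.1921); ey = (0.1921,0.9814)
P = B + 3.26·ex + -1.18·ey = (-0.8910,-0.7489)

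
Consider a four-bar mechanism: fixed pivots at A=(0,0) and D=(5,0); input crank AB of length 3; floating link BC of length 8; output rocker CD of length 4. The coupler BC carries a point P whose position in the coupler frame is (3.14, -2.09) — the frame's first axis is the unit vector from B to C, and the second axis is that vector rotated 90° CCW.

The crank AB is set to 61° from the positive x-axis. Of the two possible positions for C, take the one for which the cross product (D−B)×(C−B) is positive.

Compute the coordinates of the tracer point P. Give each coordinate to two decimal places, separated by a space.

3.72 -0.39

A=(0,0), D=(5.00,0)
B = A + 3.00·(cos61°, sin61°) = (1.4544, 2.6239)
|BD| = 4.4109
circle(B,8.00) ∩ circle(D,4.00): a=7.6465, h=2.3517
  candidates: C₊=(8.9999,-0.0344) cross=10.373; C₋=(6.2020,-3.8151) cross=-10.373
  mode + wants cross > 0 → take C=(8.9999,-0.0344) (cross=10.373)
ex = (C−B)/|BC| = (0.9432,-0.3323); ey = (0.3323,0.9432)
P = B + 3.14·ex + -2.09·ey = (3.7215,-0.3908)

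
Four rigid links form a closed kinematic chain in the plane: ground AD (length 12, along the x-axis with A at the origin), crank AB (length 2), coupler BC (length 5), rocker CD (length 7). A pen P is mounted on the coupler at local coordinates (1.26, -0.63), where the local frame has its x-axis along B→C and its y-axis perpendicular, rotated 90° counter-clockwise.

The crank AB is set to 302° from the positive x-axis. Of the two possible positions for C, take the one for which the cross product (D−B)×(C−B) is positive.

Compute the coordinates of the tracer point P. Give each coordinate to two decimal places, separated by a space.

A=(0,0), D=(12.00,0)
B = A + 2.00·(cos302°, sin302°) = (1.0598, -1.6961)
|BD| = 11.0709
circle(B,5.00) ∩ circle(D,7.00): a=4.4515, h=2.2769
  candidates: C₊=(5.1100,1.2359) cross=25.207; C₋=(5.8076,-3.2641) cross=-25.207
  mode + wants cross > 0 → take C=(5.1100,1.2359) (cross=25.207)
ex = (C−B)/|BC| = (0.8100,0.5864); ey = (-0.5864,0.8100)
P = B + 1.26·ex + -0.63·ey = (2.4499,-1.4676)

2.45 -1.47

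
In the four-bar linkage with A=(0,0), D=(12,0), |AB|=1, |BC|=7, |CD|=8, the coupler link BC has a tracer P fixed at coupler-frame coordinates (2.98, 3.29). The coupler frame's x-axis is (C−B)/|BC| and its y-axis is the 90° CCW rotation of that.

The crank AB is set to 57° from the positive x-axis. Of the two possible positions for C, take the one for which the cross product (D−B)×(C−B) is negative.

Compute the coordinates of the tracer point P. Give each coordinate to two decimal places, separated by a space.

4.98 0.86

A=(0,0), D=(12.00,0)
B = A + 1.00·(cos57°, sin57°) = (0.5446, 0.8387)
|BD| = 11.4860
circle(B,7.00) ∩ circle(D,8.00): a=5.0900, h=4.8054
  candidates: C₊=(5.9720,5.2595) cross=55.194; C₋=(5.2702,-4.3255) cross=-55.194
  mode - wants cross < 0 → take C=(5.2702,-4.3255) (cross=-55.194)
ex = (C−B)/|BC| = (0.6751,-0.7377); ey = (0.7377,0.6751)
P = B + 2.98·ex + 3.29·ey = (4.9836,0.8612)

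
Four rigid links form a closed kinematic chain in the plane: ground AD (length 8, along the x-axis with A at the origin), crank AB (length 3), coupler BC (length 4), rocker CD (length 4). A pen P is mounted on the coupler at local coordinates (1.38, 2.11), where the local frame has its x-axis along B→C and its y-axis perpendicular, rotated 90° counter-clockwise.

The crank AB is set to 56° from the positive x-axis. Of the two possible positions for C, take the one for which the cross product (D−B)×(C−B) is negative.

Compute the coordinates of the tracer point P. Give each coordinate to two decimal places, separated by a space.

A=(0,0), D=(8.00,0)
B = A + 3.00·(cos56°, sin56°) = (1.6776, 2.4871)
|BD| = 6.7940
circle(B,4.00) ∩ circle(D,4.00): a=3.3970, h=2.1119
  candidates: C₊=(5.6119,3.2089) cross=14.349; C₋=(4.0657,-0.7218) cross=-14.349
  mode - wants cross < 0 → take C=(4.0657,-0.7218) (cross=-14.349)
ex = (C−B)/|BC| = (0.5970,-0.8022); ey = (0.8022,0.5970)
P = B + 1.38·ex + 2.11·ey = (4.1942,2.6398)

4.19 2.64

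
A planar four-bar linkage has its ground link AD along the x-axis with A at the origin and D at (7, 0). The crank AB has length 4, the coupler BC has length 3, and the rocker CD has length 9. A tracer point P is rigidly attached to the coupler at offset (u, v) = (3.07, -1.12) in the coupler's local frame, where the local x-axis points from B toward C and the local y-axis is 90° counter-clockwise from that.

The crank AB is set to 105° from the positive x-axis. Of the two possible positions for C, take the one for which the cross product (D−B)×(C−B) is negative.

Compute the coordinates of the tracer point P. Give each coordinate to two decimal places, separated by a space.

A=(0,0), D=(7.00,0)
B = A + 4.00·(cos105°, sin105°) = (-1.0353, 3.8637)
|BD| = 8.9159
circle(B,3.00) ∩ circle(D,9.00): a=0.4203, h=2.9704
  candidates: C₊=(0.6307,6.3586) cross=26.484; C₋=(-1.9438,1.0046) cross=-26.484
  mode - wants cross < 0 → take C=(-1.9438,1.0046) (cross=-26.484)
ex = (C−B)/|BC| = (-0.3028,-0.9530); ey = (0.9530,-0.3028)
P = B + 3.07·ex + -1.12·ey = (-3.0324,1.2770)

-3.03 1.28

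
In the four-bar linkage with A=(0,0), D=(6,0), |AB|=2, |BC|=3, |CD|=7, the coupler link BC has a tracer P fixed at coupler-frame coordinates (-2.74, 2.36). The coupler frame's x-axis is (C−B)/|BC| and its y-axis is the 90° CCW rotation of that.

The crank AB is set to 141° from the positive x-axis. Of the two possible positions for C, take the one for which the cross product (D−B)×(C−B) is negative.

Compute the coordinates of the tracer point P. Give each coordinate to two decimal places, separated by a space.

A=(0,0), D=(6.00,0)
B = A + 2.00·(cos141°, sin141°) = (-1.5543, 1.2586)
|BD| = 7.6584
circle(B,3.00) ∩ circle(D,7.00): a=1.2177, h=2.7417
  candidates: C₊=(0.0975,3.7630) cross=20.997; C₋=(-0.8037,-1.6460) cross=-20.997
  mode - wants cross < 0 → take C=(-0.8037,-1.6460) (cross=-20.997)
ex = (C−B)/|BC| = (0.2502,-0.9682); ey = (0.9682,0.2502)
P = B + -2.74·ex + 2.36·ey = (0.0451,4.5019)

0.05 4.50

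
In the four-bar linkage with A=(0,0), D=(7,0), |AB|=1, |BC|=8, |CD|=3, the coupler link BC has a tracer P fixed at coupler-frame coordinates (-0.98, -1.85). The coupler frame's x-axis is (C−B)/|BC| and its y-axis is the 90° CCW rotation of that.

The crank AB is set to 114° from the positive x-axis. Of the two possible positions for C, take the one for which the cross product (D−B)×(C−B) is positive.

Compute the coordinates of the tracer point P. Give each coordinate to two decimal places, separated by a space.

A=(0,0), D=(7.00,0)
B = A + 1.00·(cos114°, sin114°) = (-0.4067, 0.9135)
|BD| = 7.4629
circle(B,8.00) ∩ circle(D,3.00): a=7.4163, h=2.9996
  candidates: C₊=(7.3210,2.9828) cross=22.386; C₋=(6.5866,-2.9714) cross=-22.386
  mode + wants cross > 0 → take C=(7.3210,2.9828) (cross=22.386)
ex = (C−B)/|BC| = (0.9660,0.2587); ey = (-0.2587,0.9660)
P = B + -0.98·ex + -1.85·ey = (-0.8749,-1.1270)

-0.87 -1.13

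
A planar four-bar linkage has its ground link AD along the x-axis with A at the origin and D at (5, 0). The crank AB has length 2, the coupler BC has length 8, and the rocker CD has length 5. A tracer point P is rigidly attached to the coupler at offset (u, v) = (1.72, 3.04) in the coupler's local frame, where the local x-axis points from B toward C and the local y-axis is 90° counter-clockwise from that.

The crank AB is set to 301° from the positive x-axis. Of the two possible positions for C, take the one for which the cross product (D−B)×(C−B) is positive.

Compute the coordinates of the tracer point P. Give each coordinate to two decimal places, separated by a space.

-0.57 1.39

A=(0,0), D=(5.00,0)
B = A + 2.00·(cos301°, sin301°) = (1.0301, -1.7143)
|BD| = 4.3243
circle(B,8.00) ∩ circle(D,5.00): a=6.6716, h=4.4148
  candidates: C₊=(5.4048,4.9836) cross=19.091; C₋=(8.9052,-3.1224) cross=-19.091
  mode + wants cross > 0 → take C=(5.4048,4.9836) (cross=19.091)
ex = (C−B)/|BC| = (0.5468,0.8372); ey = (-0.8372,0.5468)
P = B + 1.72·ex + 3.04·ey = (-0.5746,1.3881)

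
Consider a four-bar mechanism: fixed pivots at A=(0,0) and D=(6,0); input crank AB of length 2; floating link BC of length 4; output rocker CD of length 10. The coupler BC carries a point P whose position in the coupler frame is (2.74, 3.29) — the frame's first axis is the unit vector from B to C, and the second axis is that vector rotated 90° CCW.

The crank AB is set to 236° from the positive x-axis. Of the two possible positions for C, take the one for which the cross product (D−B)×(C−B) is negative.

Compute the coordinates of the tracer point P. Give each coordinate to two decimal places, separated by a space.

1.14 -5.30

A=(0,0), D=(6.00,0)
B = A + 2.00·(cos236°, sin236°) = (-1.1184, -1.6581)
|BD| = 7.3089
circle(B,4.00) ∩ circle(D,10.00): a=-2.0919, h=3.4094
  candidates: C₊=(-3.9292,1.1879) cross=24.919; C₋=(-2.3823,-5.4531) cross=-24.919
  mode - wants cross < 0 → take C=(-2.3823,-5.4531) (cross=-24.919)
ex = (C−B)/|BC| = (-0.3160,-0.9488); ey = (0.9488,-0.3160)
P = B + 2.74·ex + 3.29·ey = (1.1373,-5.2973)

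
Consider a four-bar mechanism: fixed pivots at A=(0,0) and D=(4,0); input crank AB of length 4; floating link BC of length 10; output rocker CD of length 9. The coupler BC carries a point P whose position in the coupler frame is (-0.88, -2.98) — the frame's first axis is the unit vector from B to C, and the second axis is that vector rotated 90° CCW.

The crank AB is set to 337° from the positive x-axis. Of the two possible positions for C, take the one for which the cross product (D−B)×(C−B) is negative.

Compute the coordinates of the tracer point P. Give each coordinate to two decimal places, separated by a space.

4.46 -4.57

A=(0,0), D=(4.00,0)
B = A + 4.00·(cos337°, sin337°) = (3.6820, -1.5629)
|BD| = 1.5949
circle(B,10.00) ∩ circle(D,9.00): a=6.7538, h=7.3747
  candidates: C₊=(-2.1981,6.5256) cross=11.762; C₋=(12.2552,3.5850) cross=-11.762
  mode - wants cross < 0 → take C=(12.2552,3.5850) (cross=-11.762)
ex = (C−B)/|BC| = (0.8573,0.5148); ey = (-0.5148,0.8573)
P = B + -0.88·ex + -2.98·ey = (4.4617,-4.5707)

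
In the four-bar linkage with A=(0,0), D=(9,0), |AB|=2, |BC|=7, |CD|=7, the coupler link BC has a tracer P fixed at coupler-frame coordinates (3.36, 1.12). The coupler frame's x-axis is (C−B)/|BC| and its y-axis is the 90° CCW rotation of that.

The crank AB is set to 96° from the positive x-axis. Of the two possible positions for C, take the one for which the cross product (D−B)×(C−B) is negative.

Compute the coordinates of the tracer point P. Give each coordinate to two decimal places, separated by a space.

A=(0,0), D=(9.00,0)
B = A + 2.00·(cos96°, sin96°) = (-0.2091, 1.9890)
|BD| = 9.4214
circle(B,7.00) ∩ circle(D,7.00): a=4.7107, h=5.1778
  candidates: C₊=(5.4886,6.0556) cross=48.782; C₋=(3.3023,-4.0665) cross=-48.782
  mode - wants cross < 0 → take C=(3.3023,-4.0665) (cross=-48.782)
ex = (C−B)/|BC| = (0.5016,-0.8651); ey = (0.8651,0.5016)
P = B + 3.36·ex + 1.12·ey = (2.4453,-0.3558)

2.45 -0.36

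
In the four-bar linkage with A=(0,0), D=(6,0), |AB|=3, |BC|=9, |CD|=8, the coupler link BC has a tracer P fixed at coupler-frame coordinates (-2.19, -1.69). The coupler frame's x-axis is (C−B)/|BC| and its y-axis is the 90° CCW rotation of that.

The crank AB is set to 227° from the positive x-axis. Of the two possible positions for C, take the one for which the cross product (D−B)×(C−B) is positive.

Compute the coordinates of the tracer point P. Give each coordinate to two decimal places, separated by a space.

-1.20 -4.83

A=(0,0), D=(6.00,0)
B = A + 3.00·(cos227°, sin227°) = (-2.0460, -2.1941)
|BD| = 8.3398
circle(B,9.00) ∩ circle(D,8.00): a=5.1891, h=7.3534
  candidates: C₊=(1.0257,6.2655) cross=61.326; C₋=(4.8949,-7.9233) cross=-61.326
  mode + wants cross > 0 → take C=(1.0257,6.2655) (cross=61.326)
ex = (C−B)/|BC| = (0.3413,0.9400); ey = (-0.9400,0.3413)
P = B + -2.19·ex + -1.69·ey = (-1.2049,-4.8294)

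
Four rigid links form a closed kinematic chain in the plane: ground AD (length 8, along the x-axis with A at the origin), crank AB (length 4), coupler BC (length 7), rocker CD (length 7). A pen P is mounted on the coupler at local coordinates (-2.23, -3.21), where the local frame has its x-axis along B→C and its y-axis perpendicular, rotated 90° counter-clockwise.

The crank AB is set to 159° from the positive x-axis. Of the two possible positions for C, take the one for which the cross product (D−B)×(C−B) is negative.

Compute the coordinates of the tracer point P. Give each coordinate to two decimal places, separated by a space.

A=(0,0), D=(8.00,0)
B = A + 4.00·(cos159°, sin159°) = (-3.7343, 1.4335)
|BD| = 11.8216
circle(B,7.00) ∩ circle(D,7.00): a=5.9108, h=3.7500
  candidates: C₊=(2.5876,4.4391) cross=44.331; C₋=(1.6781,-3.0056) cross=-44.331
  mode - wants cross < 0 → take C=(1.6781,-3.0056) (cross=-44.331)
ex = (C−B)/|BC| = (0.7732,-0.6342); ey = (0.6342,0.7732)
P = B + -2.23·ex + -3.21·ey = (-7.4942,0.3657)

-7.49 0.37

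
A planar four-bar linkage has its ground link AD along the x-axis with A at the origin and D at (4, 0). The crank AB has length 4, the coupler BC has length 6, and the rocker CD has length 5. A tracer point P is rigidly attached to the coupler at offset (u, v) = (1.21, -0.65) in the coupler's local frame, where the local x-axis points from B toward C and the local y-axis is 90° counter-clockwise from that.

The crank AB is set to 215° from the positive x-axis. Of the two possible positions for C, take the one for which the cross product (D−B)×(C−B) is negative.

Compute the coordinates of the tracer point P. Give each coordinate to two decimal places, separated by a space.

-2.42 -3.37

A=(0,0), D=(4.00,0)
B = A + 4.00·(cos215°, sin215°) = (-3.2766, -2.2943)
|BD| = 7.6297
circle(B,6.00) ∩ circle(D,5.00): a=4.5357, h=3.9277
  candidates: C₊=(-0.1319,2.8156) cross=29.968; C₋=(2.2303,-4.6763) cross=-29.968
  mode - wants cross < 0 → take C=(2.2303,-4.6763) (cross=-29.968)
ex = (C−B)/|BC| = (0.9178,-0.3970); ey = (0.3970,0.9178)
P = B + 1.21·ex + -0.65·ey = (-2.4241,-3.3713)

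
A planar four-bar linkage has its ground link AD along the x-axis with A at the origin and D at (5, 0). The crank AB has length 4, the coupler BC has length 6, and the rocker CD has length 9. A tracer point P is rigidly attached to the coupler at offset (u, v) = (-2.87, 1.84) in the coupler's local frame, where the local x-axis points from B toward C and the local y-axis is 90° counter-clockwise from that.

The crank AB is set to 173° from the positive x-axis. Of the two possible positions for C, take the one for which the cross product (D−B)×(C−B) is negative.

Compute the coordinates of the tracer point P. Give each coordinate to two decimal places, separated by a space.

-3.01 3.76

A=(0,0), D=(5.00,0)
B = A + 4.00·(cos173°, sin173°) = (-3.9702, 0.4875)
|BD| = 8.9834
circle(B,6.00) ∩ circle(D,9.00): a=1.9871, h=5.6614
  candidates: C₊=(-1.6788,6.0327) cross=50.859; C₋=(-2.2932,-5.2734) cross=-50.859
  mode - wants cross < 0 → take C=(-2.2932,-5.2734) (cross=-50.859)
ex = (C−B)/|BC| = (0.2795,-0.9601); ey = (0.9601,0.2795)
P = B + -2.87·ex + 1.84·ey = (-3.0057,3.7574)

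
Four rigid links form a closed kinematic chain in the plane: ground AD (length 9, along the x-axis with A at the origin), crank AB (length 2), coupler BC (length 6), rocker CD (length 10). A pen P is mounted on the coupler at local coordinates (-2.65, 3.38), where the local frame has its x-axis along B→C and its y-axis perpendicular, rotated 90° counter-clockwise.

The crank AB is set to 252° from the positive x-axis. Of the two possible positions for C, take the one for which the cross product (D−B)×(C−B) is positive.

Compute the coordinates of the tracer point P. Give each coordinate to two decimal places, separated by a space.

-4.20 -4.27

A=(0,0), D=(9.00,0)
B = A + 2.00·(cos252°, sin252°) = (-0.6180, -1.9021)
|BD| = 9.8043
circle(B,6.00) ∩ circle(D,10.00): a=1.6383, h=5.7720
  candidates: C₊=(-0.1307,4.0781) cross=56.591; C₋=(2.1089,-7.2466) cross=-56.591
  mode + wants cross > 0 → take C=(-0.1307,4.0781) (cross=56.591)
ex = (C−B)/|BC| = (0.0812,0.9967); ey = (-0.9967,0.0812)
P = B + -2.65·ex + 3.38·ey = (-4.2021,-4.2688)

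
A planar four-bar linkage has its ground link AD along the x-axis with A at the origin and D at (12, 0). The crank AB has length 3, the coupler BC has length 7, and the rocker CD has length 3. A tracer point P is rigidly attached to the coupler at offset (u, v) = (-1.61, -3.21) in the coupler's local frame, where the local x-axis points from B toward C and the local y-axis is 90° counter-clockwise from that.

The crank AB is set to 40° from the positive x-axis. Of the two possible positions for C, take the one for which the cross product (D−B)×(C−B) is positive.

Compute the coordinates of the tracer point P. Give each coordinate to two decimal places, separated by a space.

A=(0,0), D=(12.00,0)
B = A + 3.00·(cos40°, sin40°) = (2.2981, 1.9284)
|BD| = 9.8917
circle(B,7.00) ∩ circle(D,3.00): a=6.9677, h=0.6713
  candidates: C₊=(9.2631,1.2285) cross=6.641; C₋=(9.0013,-0.0884) cross=-6.641
  mode + wants cross > 0 → take C=(9.2631,1.2285) (cross=6.641)
ex = (C−B)/|BC| = (0.9950,-0.1000); ey = (0.1000,0.9950)
P = B + -1.61·ex + -3.21·ey = (0.3753,-1.1046)

0.38 -1.10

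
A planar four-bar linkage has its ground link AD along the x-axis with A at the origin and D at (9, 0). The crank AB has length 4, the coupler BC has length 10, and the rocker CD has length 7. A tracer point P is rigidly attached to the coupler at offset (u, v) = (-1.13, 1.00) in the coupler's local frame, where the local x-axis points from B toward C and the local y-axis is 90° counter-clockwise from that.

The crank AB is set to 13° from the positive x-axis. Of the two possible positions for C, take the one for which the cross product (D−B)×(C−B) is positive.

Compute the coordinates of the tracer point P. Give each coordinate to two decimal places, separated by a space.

A=(0,0), D=(9.00,0)
B = A + 4.00·(cos13°, sin13°) = (3.8975, 0.8998)
|BD| = 5.1813
circle(B,10.00) ∩ circle(D,7.00): a=7.5122, h=6.6005
  candidates: C₊=(12.4418,6.0954) cross=34.199; C₋=(10.1493,-6.9050) cross=-34.199
  mode + wants cross > 0 → take C=(12.4418,6.0954) (cross=34.199)
ex = (C−B)/|BC| = (0.8544,0.5196); ey = (-0.5196,0.8544)
P = B + -1.13·ex + 1.00·ey = (2.4124,1.1671)

2.41 1.17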